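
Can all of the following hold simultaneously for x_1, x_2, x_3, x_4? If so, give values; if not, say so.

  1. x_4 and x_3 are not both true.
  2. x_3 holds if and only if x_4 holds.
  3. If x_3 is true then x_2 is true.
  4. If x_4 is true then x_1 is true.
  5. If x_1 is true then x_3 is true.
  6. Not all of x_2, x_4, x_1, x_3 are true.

x_1 = False, x_2 = False, x_3 = False, x_4 = False

  (1) x_4=F, x_3=F — not both ✓
  (2) x_3=F, x_4=F — same ✓
  (3) x_3=F ⇒ x_2: vacuous ✓
  (4) x_4=F ⇒ x_1: vacuous ✓
  (5) x_1=F ⇒ x_3: vacuous ✓
  (6) {x_2, x_4, x_1, x_3}: 0/4 true — not all ✓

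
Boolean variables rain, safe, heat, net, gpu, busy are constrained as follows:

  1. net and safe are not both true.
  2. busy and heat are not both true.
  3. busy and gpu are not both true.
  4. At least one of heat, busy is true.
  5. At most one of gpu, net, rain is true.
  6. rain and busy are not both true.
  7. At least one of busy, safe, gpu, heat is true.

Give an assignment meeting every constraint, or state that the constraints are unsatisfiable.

rain=F, safe=F, heat=T, net=F, gpu=F, busy=F

  (1) net=F, safe=F — not both ✓
  (2) busy=F, heat=T — not both ✓
  (3) busy=F, gpu=F — not both ✓
  (4) {heat, busy}: 1 true — at least one ✓
  (5) {gpu, net, rain}: 0 true — at most one ✓
  (6) rain=F, busy=F — not both ✓
  (7) {busy, safe, gpu, heat}: 1 true — at least one ✓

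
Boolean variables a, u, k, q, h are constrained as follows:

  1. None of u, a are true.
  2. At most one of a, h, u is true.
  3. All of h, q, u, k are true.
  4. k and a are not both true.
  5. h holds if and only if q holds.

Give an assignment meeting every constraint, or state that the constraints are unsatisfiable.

Case u = True:
  Constraint (1) is violated (u=T) — contradiction.
Case u = False:
  Constraint (3) is violated (u=F) — contradiction.
Both cases fail — unsatisfiable.

The formula is unsatisfiable.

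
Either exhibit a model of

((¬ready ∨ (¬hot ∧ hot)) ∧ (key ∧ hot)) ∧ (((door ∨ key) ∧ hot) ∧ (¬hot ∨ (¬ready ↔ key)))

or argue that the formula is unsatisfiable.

ready: False, door: False, key: True, hot: True

  (¬ready ∨ (¬hot ∧ hot)) ∧ (key ∧ hot) = True
    ¬ready ∨ (¬hot ∧ hot) = True
      ¬ready = True
      ¬hot ∧ hot = False
        ¬hot = False
    key ∧ hot = True
  ((door ∨ key) ∧ hot) ∧ (¬hot ∨ (¬ready ↔ key)) = True
    (door ∨ key) ∧ hot = True
      door ∨ key = True
    ¬hot ∨ (¬ready ↔ key) = True
      ¬hot = False
      ¬ready ↔ key = True
        ¬ready = True
Both conjuncts True, so the formula holds.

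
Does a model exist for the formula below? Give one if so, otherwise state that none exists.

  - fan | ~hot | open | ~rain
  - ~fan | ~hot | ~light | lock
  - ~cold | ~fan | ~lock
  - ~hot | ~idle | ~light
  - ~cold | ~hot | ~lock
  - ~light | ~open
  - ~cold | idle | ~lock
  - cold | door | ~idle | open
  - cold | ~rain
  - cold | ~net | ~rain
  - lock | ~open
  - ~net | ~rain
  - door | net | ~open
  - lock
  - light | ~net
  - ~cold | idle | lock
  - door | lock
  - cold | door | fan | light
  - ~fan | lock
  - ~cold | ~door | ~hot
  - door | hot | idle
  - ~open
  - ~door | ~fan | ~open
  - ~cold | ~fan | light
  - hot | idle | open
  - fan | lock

Unit clause (lock) forces lock = True.
Unit clause (~open) forces open = False.
Set door = True.
Set cold = False.
  then (cold | ~rain) forces rain = False.
Set light = False.
  then (light | ~net) forces net = False.
Set hot = True.
Set idle = True.
Set fan = True.
All clauses satisfied.

door = True; open = False; cold = False; rain = False; light = False; net = False; hot = True; idle = True; fan = True; lock = True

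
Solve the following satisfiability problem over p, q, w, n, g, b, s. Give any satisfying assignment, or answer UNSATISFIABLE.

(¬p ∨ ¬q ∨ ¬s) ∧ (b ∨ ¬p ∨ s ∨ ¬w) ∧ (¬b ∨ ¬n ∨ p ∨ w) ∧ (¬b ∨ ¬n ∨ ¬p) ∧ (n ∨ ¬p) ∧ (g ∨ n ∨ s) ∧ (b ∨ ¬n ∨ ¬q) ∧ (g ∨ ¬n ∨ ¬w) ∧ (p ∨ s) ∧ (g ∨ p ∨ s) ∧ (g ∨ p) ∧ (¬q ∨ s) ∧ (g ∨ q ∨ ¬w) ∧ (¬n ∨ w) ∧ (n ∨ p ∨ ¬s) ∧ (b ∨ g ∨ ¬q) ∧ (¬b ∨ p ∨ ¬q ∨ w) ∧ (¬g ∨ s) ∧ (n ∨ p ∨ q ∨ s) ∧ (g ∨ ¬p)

Set p = False.
  then (p ∨ s) forces s = True.
  then (g ∨ p) forces g = True.
  then (n ∨ p ∨ ¬s) forces n = True.
  then (¬n ∨ w) forces w = True.
Set q = False.
Set b = True.
All clauses satisfied.

p = False; q = False; w = True; n = True; g = True; b = True; s = True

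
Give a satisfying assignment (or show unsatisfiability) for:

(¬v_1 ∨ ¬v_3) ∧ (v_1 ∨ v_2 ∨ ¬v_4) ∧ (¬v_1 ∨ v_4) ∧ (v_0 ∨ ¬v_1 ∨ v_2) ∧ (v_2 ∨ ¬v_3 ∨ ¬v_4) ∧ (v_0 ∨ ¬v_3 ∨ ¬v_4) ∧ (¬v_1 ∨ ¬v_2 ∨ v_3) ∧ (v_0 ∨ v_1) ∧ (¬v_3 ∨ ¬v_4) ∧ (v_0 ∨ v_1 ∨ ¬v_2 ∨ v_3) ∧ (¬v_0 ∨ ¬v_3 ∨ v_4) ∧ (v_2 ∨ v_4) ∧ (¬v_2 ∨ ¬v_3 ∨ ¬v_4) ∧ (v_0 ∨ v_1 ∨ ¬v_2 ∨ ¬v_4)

v_0=T; v_1=F; v_2=T; v_3=F; v_4=F

Try v_0 = False:
  (v_0 ∨ v_1) forces v_1 = True.
  (¬v_1 ∨ ¬v_3) forces v_3 = False.
  (¬v_1 ∨ v_4) forces v_4 = True.
  (v_0 ∨ ¬v_1 ∨ v_2) forces v_2 = True.
  clause (¬v_1 ∨ ¬v_2 ∨ v_3) is falsified — backtrack.
So v_0 = True.
Set v_1 = False.
Try v_2 = False:
  (v_1 ∨ v_2 ∨ ¬v_4) forces v_4 = False.
  clause (v_2 ∨ v_4) is falsified — backtrack.
So v_2 = True.
Try v_3 = True:
  (¬v_3 ∨ ¬v_4) forces v_4 = False.
  clause (¬v_0 ∨ ¬v_3 ∨ v_4) is falsified — backtrack.
So v_3 = False.
Set v_4 = False.
All clauses satisfied.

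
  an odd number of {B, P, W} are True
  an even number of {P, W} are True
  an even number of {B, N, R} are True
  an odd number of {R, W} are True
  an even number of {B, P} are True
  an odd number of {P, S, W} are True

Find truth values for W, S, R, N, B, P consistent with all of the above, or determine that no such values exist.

W = True; S = True; R = False; N = True; B = True; P = True

{B, P, W}: 3 true → odd ✓
{P, W}: 2 true → even ✓
{B, N, R}: 2 true → even ✓
{R, W}: 1 true → odd ✓
{B, P}: 2 true → even ✓
{P, S, W}: 3 true → odd ✓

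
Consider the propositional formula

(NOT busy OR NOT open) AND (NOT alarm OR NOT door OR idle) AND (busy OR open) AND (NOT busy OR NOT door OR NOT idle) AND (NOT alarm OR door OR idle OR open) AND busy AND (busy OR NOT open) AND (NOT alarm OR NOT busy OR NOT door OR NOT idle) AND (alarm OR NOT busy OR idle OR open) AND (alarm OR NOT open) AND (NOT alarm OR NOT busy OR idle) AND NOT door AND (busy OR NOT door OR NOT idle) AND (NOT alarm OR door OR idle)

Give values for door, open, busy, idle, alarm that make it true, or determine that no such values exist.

Unit clause (busy) forces busy = True.
Unit clause (NOT door) forces door = False.
In (NOT busy OR NOT open) only NOT open is left, so open = False.
Try idle = False:
  (NOT alarm OR door OR idle OR open) forces alarm = False.
  clause (alarm OR NOT busy OR idle OR open) is falsified — backtrack.
So idle = True.
Set alarm = False.
All clauses satisfied.

door = False, open = False, busy = True, idle = True, alarm = False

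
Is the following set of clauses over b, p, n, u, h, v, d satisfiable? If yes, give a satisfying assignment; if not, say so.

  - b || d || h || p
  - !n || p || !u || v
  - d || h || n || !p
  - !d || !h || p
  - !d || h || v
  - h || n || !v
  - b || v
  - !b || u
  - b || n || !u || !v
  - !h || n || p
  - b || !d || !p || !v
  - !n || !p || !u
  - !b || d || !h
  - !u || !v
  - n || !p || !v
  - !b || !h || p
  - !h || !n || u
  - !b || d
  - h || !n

Set b = True.
  then (!b || u) forces u = True.
  then (!u || !v) forces v = False.
  then (!b || d) forces d = True.
  then (!d || h || v) forces h = True.
  then (!b || !h || p) forces p = True.
  then (!n || !p || !u) forces n = False.
All clauses satisfied.

b = True; p = True; n = False; u = True; h = True; v = False; d = True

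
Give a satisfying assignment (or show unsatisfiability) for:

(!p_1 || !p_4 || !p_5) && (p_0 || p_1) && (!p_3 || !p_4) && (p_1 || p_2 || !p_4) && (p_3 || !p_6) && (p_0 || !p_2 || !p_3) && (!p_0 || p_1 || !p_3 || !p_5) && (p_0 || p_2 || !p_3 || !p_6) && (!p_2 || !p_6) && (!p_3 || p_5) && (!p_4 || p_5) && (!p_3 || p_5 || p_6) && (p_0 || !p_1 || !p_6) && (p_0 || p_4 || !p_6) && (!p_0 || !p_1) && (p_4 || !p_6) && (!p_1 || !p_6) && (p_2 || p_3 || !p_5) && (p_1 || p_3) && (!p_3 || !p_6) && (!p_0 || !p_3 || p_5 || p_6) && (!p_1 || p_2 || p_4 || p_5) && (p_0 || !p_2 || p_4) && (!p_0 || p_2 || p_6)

Set p_0 = False.
  then (p_0 || p_1) forces p_1 = True.
  then (p_0 || !p_1 || !p_6) forces p_6 = False.
Try p_2 = True:
  (p_0 || !p_2 || !p_3) forces p_3 = False.
  (p_0 || !p_2 || p_4) forces p_4 = True.
  (!p_1 || !p_4 || !p_5) forces p_5 = False.
  clause (!p_4 || p_5) is falsified — backtrack.
So p_2 = False.
Set p_3 = True.
  then (!p_3 || !p_4) forces p_4 = False.
  then (!p_3 || p_5) forces p_5 = True.
All clauses satisfied.

p_0: False, p_1: True, p_2: False, p_3: True, p_4: False, p_5: True, p_6: False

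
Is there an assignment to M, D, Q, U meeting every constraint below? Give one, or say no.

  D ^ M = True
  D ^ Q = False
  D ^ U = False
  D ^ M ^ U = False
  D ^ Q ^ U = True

M=F, D=T, Q=T, U=T

D ^ M = T ^ F = True ✓
D ^ Q = T ^ T = False ✓
D ^ U = T ^ T = False ✓
D ^ M ^ U = T ^ F ^ T = False ✓
D ^ Q ^ U = T ^ T ^ T = True ✓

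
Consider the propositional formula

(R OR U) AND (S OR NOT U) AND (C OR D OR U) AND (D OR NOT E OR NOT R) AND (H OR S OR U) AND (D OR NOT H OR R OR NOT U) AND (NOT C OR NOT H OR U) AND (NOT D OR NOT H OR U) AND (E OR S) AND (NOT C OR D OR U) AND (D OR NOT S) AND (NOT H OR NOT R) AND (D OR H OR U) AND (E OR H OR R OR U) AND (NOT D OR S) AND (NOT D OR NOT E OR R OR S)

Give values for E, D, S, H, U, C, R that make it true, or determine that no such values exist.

Set E = True.
Try D = False:
  (D OR NOT E OR NOT R) forces R = False.
  (R OR U) forces U = True.
  (S OR NOT U) forces S = True.
  clause (D OR NOT S) is falsified — backtrack.
So D = True.
  then (NOT D OR S) forces S = True.
Set H = False.
Set U = False.
  then (R OR U) forces R = True.
Set C = False.
All clauses satisfied.

E = True, D = True, S = True, H = False, U = False, C = False, R = True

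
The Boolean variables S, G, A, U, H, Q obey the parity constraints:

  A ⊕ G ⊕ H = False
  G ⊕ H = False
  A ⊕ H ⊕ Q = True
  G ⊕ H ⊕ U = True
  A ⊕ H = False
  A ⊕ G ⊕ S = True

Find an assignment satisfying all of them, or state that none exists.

S = True, G = False, A = False, U = True, H = False, Q = True

A ⊕ G ⊕ H = F ⊕ F ⊕ F = False ✓
G ⊕ H = F ⊕ F = False ✓
A ⊕ H ⊕ Q = F ⊕ F ⊕ T = True ✓
G ⊕ H ⊕ U = F ⊕ F ⊕ T = True ✓
A ⊕ H = F ⊕ F = False ✓
A ⊕ G ⊕ S = F ⊕ F ⊕ T = True ✓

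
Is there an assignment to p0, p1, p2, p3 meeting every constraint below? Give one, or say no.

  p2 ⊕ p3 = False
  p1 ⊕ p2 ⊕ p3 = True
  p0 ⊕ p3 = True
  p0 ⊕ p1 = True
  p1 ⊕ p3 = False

p0 = False; p1 = True; p2 = True; p3 = True

p2 ⊕ p3 = T ⊕ T = False ✓
p1 ⊕ p2 ⊕ p3 = T ⊕ T ⊕ T = True ✓
p0 ⊕ p3 = F ⊕ T = True ✓
p0 ⊕ p1 = F ⊕ T = True ✓
p1 ⊕ p3 = T ⊕ T = False ✓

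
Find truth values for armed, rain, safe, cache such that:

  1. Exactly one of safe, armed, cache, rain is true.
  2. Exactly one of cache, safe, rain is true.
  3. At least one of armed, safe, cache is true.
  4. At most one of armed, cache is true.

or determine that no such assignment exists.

armed: False, rain: False, safe: False, cache: True

  (1) {safe, armed, cache, rain}: 1 true — exactly one ✓
  (2) {cache, safe, rain}: 1 true — exactly one ✓
  (3) {armed, safe, cache}: 1 true — at least one ✓
  (4) {armed, cache}: 1 true — at most one ✓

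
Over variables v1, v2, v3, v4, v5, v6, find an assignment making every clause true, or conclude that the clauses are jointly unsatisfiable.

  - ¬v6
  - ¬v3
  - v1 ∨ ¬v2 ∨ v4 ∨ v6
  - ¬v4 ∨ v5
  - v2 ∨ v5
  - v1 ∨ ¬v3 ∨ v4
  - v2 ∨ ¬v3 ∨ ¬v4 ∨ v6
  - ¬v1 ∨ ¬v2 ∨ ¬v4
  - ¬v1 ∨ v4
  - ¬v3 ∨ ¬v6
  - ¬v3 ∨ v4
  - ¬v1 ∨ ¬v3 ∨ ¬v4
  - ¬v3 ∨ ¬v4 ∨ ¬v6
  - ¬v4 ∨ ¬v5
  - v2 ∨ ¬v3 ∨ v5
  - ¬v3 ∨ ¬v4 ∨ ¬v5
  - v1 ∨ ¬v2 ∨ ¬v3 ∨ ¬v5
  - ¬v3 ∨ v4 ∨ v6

Unit clause (¬v6) forces v6 = False.
Unit clause (¬v3) forces v3 = False.
Try v1 = True:
  (¬v1 ∨ v4) forces v4 = True.
  (¬v4 ∨ v5) forces v5 = True.
  clause (¬v4 ∨ ¬v5) is falsified — backtrack.
So v1 = False.
Try v2 = True:
  (v1 ∨ ¬v2 ∨ v4 ∨ v6) forces v4 = True.
  (¬v4 ∨ v5) forces v5 = True.
  clause (¬v4 ∨ ¬v5) is falsified — backtrack.
So v2 = False.
  then (v2 ∨ v5) forces v5 = True.
  then (¬v4 ∨ ¬v5) forces v4 = False.
All clauses satisfied.

v1 = False, v2 = False, v3 = False, v4 = False, v5 = True, v6 = False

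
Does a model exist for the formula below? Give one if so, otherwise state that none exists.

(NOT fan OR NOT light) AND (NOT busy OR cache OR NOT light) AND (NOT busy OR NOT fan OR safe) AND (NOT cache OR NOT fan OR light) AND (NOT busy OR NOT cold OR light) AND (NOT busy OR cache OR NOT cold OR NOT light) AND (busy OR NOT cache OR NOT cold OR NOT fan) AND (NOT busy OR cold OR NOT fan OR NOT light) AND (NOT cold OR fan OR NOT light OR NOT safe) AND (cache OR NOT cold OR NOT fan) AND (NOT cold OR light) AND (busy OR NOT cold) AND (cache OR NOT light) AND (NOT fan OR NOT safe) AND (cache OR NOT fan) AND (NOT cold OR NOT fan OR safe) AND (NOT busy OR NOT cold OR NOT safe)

light = False, cold = False, cache = True, safe = False, busy = False, fan = False

Set light = False.
  then (NOT cold OR light) forces cold = False.
Set cache = True.
  then (NOT cache OR NOT fan OR light) forces fan = False.
Set safe = False.
Set busy = False.
All clauses satisfied.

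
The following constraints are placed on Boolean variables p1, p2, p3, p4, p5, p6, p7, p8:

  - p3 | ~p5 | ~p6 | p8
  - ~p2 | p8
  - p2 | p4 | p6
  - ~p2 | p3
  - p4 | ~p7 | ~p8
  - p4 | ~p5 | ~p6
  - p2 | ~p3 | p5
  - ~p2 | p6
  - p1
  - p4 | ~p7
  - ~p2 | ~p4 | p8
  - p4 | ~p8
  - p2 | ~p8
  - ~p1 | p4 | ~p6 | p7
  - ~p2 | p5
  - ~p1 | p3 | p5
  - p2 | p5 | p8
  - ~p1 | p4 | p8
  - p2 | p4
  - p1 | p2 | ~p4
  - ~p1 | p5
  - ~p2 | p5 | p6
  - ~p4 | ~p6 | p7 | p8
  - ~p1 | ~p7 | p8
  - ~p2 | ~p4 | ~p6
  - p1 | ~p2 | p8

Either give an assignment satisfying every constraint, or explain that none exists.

p1 = True, p2 = False, p3 = True, p4 = True, p5 = True, p6 = False, p7 = False, p8 = False

Unit clause (p1) forces p1 = True.
In (~p1 | p5) only p5 is left, so p5 = True.
Try p2 = True:
  (~p2 | p8) forces p8 = True.
  (~p2 | p3) forces p3 = True.
  (~p2 | p6) forces p6 = True.
  (p4 | ~p5 | ~p6) forces p4 = True.
  clause (~p2 | ~p4 | ~p6) is falsified — backtrack.
So p2 = False.
  then (p2 | ~p8) forces p8 = False.
  then (~p1 | p4 | p8) forces p4 = True.
  then (~p1 | ~p7 | p8) forces p7 = False.
  then (~p4 | ~p6 | p7 | p8) forces p6 = False.
Set p3 = True.
All clauses satisfied.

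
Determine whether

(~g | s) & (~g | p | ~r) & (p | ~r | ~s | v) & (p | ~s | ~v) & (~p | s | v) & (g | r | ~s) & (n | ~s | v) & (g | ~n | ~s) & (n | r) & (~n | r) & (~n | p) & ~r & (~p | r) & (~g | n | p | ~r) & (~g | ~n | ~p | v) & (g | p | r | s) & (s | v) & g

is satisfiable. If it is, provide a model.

The formula is unsatisfiable.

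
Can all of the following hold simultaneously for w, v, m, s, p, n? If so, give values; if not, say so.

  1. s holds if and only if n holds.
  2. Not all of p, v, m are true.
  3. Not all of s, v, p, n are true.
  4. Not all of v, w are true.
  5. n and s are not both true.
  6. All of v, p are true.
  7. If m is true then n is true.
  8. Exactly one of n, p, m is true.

w=F, v=T, m=F, s=F, p=T, n=F

  (1) s=F, n=F — same ✓
  (2) {p, v, m}: 2/3 true — not all ✓
  (3) {s, v, p, n}: 2/4 true — not all ✓
  (4) {v, w}: 1/2 true — not all ✓
  (5) n=F, s=F — not both ✓
  (6) {v, p}: all 2 true ✓
  (7) m=F ⇒ n: vacuous ✓
  (8) {n, p, m}: 1 true — exactly one ✓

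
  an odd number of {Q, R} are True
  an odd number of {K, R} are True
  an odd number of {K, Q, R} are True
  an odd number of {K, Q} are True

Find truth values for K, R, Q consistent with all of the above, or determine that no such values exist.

Adding constraints 1, 2, 4 mod 2: every variable appears an even number of times on the left, so the left side is 0.
But the right sides sum to 1 (mod 2). 0 ≠ 1 — the system is inconsistent.

Unsatisfiable — no assignment works.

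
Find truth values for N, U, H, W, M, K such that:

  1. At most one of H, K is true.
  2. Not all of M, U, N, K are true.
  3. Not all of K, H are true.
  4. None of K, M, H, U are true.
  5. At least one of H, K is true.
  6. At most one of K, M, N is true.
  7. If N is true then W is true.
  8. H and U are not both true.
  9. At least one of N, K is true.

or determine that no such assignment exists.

Case H = True:
  Constraint (4) is violated (H=T) — contradiction.
Case H = False:
  (4) forces K = False.
  Constraint (5) is violated (H=F, K=F) — contradiction.
Both cases fail — unsatisfiable.

No satisfying assignment exists.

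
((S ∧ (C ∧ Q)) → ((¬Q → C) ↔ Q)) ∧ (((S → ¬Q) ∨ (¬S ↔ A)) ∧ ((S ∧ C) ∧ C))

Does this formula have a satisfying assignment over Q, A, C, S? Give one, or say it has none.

Q: True, A: False, C: True, S: True

  (S ∧ (C ∧ Q)) → ((¬Q → C) ↔ Q) = True
    S ∧ (C ∧ Q) = True
      C ∧ Q = True
    (¬Q → C) ↔ Q = True
      ¬Q → C = True
        ¬Q = False
  ((S → ¬Q) ∨ (¬S ↔ A)) ∧ ((S ∧ C) ∧ C) = True
    (S → ¬Q) ∨ (¬S ↔ A) = True
      S → ¬Q = False
        ¬Q = False
      ¬S ↔ A = True
        ¬S = False
    (S ∧ C) ∧ C = True
      S ∧ C = True
Both conjuncts True, so the formula holds.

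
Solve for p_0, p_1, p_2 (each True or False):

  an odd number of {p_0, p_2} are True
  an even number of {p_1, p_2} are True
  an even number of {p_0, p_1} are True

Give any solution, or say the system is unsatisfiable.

Adding constraints 1, 2, 3 mod 2: every variable appears an even number of times on the left, so the left side is 0.
But the right sides sum to 1 (mod 2). 0 ≠ 1 — the system is inconsistent.

UNSATISFIABLE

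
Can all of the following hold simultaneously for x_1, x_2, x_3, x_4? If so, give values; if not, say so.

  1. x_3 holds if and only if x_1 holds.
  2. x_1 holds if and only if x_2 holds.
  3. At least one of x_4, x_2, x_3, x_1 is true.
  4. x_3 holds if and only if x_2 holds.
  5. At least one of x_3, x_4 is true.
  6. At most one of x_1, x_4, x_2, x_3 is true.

x_1 = False; x_2 = False; x_3 = False; x_4 = True

  (1) x_3=F, x_1=F — same ✓
  (2) x_1=F, x_2=F — same ✓
  (3) {x_4, x_2, x_3, x_1}: 1 true — at least one ✓
  (4) x_3=F, x_2=F — same ✓
  (5) {x_3, x_4}: 1 true — at least one ✓
  (6) {x_1, x_4, x_2, x_3}: 1 true — at most one ✓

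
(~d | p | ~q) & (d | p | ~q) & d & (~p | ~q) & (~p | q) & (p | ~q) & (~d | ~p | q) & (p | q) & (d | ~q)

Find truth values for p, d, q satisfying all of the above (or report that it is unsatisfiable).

Unsatisfiable

Case p = True:
  (d) forces d = True.
  (~p | ~q) forces q = False.
  Clause (~p | q) is falsified — contradiction.
Case p = False:
  (d) forces d = True.
  (~d | p | ~q) forces q = False.
  Clause (p | q) is falsified — contradiction.
Both cases fail, so the formula is unsatisfiable.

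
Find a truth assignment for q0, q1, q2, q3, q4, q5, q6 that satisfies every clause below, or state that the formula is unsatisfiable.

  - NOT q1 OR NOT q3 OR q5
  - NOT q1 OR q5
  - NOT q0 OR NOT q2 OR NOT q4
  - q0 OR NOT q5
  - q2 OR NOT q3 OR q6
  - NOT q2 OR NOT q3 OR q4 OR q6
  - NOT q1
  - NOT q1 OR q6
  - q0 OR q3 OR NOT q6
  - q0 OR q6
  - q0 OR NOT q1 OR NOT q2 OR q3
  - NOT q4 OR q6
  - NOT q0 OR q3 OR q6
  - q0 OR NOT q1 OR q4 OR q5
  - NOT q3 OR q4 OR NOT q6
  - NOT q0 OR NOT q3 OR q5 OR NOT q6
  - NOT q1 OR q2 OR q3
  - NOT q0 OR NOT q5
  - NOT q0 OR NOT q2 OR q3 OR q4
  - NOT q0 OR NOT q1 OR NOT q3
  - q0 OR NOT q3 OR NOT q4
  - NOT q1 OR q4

Unit clause (NOT q1) forces q1 = False.
Try q0 = False:
  (q0 OR NOT q5) forces q5 = False.
  (q0 OR q6) forces q6 = True.
  (q0 OR q3 OR NOT q6) forces q3 = True.
  (NOT q3 OR q4 OR NOT q6) forces q4 = True.
  clause (q0 OR NOT q3 OR NOT q4) is falsified — backtrack.
So q0 = True.
  then (NOT q0 OR NOT q5) forces q5 = False.
Try q2 = True:
  (NOT q0 OR NOT q2 OR NOT q4) forces q4 = False.
  (NOT q0 OR NOT q2 OR q3 OR q4) forces q3 = True.
  (NOT q2 OR NOT q3 OR q4 OR q6) forces q6 = True.
  clause (NOT q3 OR q4 OR NOT q6) is falsified — backtrack.
So q2 = False.
Try q3 = True:
  (q2 OR NOT q3 OR q6) forces q6 = True.
  clause (NOT q0 OR NOT q3 OR q5 OR NOT q6) is falsified — backtrack.
So q3 = False.
  then (NOT q0 OR q3 OR q6) forces q6 = True.
Set q4 = False.
All clauses satisfied.

q0 = True; q1 = False; q2 = False; q3 = False; q4 = False; q5 = False; q6 = True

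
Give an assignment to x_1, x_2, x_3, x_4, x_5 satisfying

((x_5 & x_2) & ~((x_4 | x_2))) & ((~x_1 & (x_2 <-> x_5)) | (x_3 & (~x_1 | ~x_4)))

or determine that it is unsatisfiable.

Case x_2 = True: the conjunct ~((x_4 | x_2)) becomes ~((x_4 | True)) = False.
Case x_2 = False: the conjunct x_2 is False.
Both cases fail — unsatisfiable.

UNSATISFIABLE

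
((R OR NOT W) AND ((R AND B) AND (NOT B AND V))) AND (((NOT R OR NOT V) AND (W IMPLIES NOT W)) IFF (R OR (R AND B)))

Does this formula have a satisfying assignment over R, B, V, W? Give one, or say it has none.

Unsatisfiable — no assignment works.

Case B = True: the conjunct NOT B is False.
Case B = False: the conjunct B is False.
Both cases fail — unsatisfiable.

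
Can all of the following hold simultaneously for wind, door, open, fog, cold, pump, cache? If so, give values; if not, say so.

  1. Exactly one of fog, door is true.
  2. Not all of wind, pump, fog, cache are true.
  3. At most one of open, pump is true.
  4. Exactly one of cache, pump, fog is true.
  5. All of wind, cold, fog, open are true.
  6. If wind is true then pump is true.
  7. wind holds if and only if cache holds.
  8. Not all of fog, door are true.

Unsatisfiable — no assignment works.

Case open = True:
  (3) with open=T forces pump = False.
  (5) forces wind = True.
  Constraint (6) is violated (wind=T, pump=F) — contradiction.
Case open = False:
  Constraint (5) is violated (open=F) — contradiction.
Both cases fail — unsatisfiable.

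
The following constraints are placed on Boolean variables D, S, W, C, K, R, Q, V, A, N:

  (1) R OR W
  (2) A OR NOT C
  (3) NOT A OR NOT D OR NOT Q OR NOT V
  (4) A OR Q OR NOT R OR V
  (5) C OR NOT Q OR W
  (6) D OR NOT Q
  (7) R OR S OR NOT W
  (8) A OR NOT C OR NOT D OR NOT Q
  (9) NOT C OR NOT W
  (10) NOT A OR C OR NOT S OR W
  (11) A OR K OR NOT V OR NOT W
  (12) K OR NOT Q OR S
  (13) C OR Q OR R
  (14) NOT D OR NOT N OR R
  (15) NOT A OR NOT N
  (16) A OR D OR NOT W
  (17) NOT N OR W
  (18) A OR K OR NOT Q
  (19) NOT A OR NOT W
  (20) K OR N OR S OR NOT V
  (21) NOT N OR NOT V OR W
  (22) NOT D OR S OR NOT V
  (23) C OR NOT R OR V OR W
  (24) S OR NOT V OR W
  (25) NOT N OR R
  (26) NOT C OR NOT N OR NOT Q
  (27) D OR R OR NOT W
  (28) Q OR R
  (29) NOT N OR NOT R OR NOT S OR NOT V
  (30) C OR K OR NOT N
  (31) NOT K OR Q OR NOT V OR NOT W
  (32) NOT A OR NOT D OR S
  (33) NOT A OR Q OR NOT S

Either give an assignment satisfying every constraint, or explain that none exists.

D: False, S: True, W: False, C: False, K: True, R: True, Q: False, V: True, A: False, N: False

Set D = False.
  then (D OR NOT Q) forces Q = False.
  then (Q OR R) forces R = True.
Set S = True.
  then (NOT A OR Q OR NOT S) forces A = False.
  then (A OR NOT C) forces C = False.
  then (A OR Q OR NOT R OR V) forces V = True.
  then (A OR D OR NOT W) forces W = False.
  then (NOT N OR W) forces N = False.
Set K = True.
All clauses satisfied.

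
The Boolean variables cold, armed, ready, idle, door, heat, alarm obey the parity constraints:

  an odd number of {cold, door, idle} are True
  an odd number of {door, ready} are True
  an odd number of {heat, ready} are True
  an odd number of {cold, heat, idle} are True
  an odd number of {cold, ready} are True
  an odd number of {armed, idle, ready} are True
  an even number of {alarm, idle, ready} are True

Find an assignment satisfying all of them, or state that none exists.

cold = True, armed = False, ready = False, idle = True, door = True, heat = True, alarm = True

{cold, door, idle}: 3 true → odd ✓
{door, ready}: 1 true → odd ✓
{heat, ready}: 1 true → odd ✓
{cold, heat, idle}: 3 true → odd ✓
{cold, ready}: 1 true → odd ✓
{armed, idle, ready}: 1 true → odd ✓
{alarm, idle, ready}: 2 true → even ✓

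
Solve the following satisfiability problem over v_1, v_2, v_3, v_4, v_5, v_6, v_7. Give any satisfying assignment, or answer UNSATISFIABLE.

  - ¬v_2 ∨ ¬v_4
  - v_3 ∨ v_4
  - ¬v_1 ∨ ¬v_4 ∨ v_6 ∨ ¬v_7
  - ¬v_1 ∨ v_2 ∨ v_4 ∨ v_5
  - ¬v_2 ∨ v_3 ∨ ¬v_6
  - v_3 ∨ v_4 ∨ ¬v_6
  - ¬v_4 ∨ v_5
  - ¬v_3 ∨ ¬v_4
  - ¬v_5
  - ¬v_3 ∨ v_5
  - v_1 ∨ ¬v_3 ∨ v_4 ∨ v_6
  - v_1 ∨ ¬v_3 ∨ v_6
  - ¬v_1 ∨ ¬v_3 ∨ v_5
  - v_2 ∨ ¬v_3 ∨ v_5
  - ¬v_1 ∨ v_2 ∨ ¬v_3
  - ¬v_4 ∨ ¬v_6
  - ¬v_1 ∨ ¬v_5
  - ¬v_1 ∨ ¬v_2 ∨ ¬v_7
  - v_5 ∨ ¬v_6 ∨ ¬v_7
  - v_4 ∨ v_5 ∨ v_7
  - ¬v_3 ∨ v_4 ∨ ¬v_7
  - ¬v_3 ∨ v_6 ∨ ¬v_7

Unsatisfiable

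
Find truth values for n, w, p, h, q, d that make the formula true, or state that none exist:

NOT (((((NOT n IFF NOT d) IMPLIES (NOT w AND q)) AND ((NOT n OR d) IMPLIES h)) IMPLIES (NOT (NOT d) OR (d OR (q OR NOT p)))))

n = True, w = False, p = True, h = True, q = False, d = False

  NOT (((((NOT n IFF NOT d) IMPLIES (NOT w AND q)) AND ((NOT n OR d) IMPLIES h)) IMPLIES (NOT (NOT d) OR (d OR (q OR NOT p))))) = True
    (((NOT n IFF NOT d) IMPLIES (NOT w AND q)) AND ((NOT n OR d) IMPLIES h)) IMPLIES (NOT (NOT d) OR (d OR (q OR NOT p))) = False
      ((NOT n IFF NOT d) IMPLIES (NOT w AND q)) AND ((NOT n OR d) IMPLIES h) = True
        (NOT n IFF NOT d) IMPLIES (NOT w AND q) = True
          NOT n IFF NOT d = False
            NOT n = False
            NOT d = True
          NOT w AND q = False
            NOT w = True
        (NOT n OR d) IMPLIES h = True
          NOT n OR d = False
            NOT n = False
      NOT (NOT d) OR (d OR (q OR NOT p)) = False
        NOT (NOT d) = False
          NOT d = True
        d OR (q OR NOT p) = False
          q OR NOT p = False
            NOT p = False
The formula evaluates to True.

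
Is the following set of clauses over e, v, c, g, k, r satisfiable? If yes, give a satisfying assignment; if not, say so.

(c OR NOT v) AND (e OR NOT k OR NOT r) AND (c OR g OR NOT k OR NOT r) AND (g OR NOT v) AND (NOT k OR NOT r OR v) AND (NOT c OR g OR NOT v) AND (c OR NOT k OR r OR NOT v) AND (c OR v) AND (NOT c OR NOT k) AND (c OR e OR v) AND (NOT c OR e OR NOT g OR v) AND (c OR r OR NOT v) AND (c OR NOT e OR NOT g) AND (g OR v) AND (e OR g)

e=T, v=F, c=T, g=T, k=F, r=T

Set e = True.
Set v = False.
  then (c OR v) forces c = True.
  then (NOT c OR NOT k) forces k = False.
  then (g OR v) forces g = True.
Set r = True.
All clauses satisfied.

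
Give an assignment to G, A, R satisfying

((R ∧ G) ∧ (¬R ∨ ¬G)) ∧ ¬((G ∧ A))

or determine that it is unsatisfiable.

The formula is unsatisfiable.

Case G = True: the formula simplifies to (R ∧ ¬R) ∧ ¬A.
  R = True: the conjunct ¬R is False.
  R = False: the conjunct R is False.
Case G = False: the conjunct G is False.
Both cases fail — unsatisfiable.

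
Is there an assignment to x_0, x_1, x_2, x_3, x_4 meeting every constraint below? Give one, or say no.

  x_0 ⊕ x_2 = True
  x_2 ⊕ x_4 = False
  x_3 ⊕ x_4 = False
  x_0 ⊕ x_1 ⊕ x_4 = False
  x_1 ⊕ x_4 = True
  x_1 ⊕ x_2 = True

x_0 = True, x_1 = True, x_2 = False, x_3 = False, x_4 = False

x_0 ⊕ x_2 = T ⊕ F = True ✓
x_2 ⊕ x_4 = F ⊕ F = False ✓
x_3 ⊕ x_4 = F ⊕ F = False ✓
x_0 ⊕ x_1 ⊕ x_4 = T ⊕ T ⊕ F = False ✓
x_1 ⊕ x_4 = T ⊕ F = True ✓
x_1 ⊕ x_2 = T ⊕ F = True ✓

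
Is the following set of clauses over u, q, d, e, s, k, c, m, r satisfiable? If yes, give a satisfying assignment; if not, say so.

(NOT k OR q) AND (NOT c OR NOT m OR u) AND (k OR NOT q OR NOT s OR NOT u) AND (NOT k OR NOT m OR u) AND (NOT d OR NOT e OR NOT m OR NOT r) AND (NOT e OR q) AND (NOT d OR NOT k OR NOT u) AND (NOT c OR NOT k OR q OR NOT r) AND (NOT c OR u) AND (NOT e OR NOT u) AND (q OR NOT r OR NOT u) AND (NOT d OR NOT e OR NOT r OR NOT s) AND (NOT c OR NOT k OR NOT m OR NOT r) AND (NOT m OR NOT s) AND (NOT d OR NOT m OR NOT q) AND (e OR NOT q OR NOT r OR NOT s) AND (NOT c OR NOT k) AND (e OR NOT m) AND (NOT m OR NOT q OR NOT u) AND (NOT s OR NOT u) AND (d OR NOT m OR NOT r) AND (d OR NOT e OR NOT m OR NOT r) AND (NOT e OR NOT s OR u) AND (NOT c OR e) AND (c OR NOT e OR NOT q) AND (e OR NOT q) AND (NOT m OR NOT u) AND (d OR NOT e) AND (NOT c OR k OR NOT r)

Set u = False.
  then (NOT c OR u) forces c = False.
Try q = True:
  (c OR NOT e OR NOT q) forces e = False.
  clause (e OR NOT q) is falsified — backtrack.
So q = False.
  then (NOT k OR q) forces k = False.
  then (NOT e OR q) forces e = False.
  then (e OR NOT m) forces m = False.
Set d = True.
Set s = True.
Set r = True.
All clauses satisfied.

u=F, q=F, d=T, e=F, s=T, k=F, c=F, m=F, r=T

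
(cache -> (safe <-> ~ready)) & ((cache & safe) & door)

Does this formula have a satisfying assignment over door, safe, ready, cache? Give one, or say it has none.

door = True, safe = True, ready = False, cache = True

  cache -> (safe <-> ~ready) = True
    safe <-> ~ready = True
      ~ready = True
  (cache & safe) & door = True
    cache & safe = True
Both conjuncts True, so the formula holds.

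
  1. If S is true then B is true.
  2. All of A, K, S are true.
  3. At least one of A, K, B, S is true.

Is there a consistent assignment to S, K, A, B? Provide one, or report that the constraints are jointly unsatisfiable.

S = True, K = True, A = True, B = True

  (1) S=T ⇒ B: T ✓
  (2) {A, K, S}: all 3 true ✓
  (3) {A, K, B, S}: 4 true — at least one ✓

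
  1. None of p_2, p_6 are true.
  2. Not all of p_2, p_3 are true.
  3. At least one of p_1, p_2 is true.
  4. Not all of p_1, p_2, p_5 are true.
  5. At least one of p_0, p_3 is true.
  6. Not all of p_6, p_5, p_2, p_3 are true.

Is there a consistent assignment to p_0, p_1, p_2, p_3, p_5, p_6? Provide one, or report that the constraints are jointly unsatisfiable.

p_0: False, p_1: True, p_2: False, p_3: True, p_5: True, p_6: False

  (1) {p_2, p_6}: 0 true — none ✓
  (2) {p_2, p_3}: 1/2 true — not all ✓
  (3) {p_1, p_2}: 1 true — at least one ✓
  (4) {p_1, p_2, p_5}: 2/3 true — not all ✓
  (5) {p_0, p_3}: 1 true — at least one ✓
  (6) {p_6, p_5, p_2, p_3}: 2/4 true — not all ✓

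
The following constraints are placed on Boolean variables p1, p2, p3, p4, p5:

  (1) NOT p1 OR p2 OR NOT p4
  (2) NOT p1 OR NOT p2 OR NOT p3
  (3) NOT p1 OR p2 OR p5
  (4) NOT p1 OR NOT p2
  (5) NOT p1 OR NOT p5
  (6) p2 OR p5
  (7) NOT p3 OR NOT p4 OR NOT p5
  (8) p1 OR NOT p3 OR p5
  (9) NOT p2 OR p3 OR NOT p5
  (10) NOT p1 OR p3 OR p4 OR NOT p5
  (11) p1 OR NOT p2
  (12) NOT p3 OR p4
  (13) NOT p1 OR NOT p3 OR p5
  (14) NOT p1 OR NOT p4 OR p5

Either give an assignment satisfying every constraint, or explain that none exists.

p1=F; p2=F; p3=F; p4=F; p5=T

Set p1 = False.
  then (p1 OR NOT p2) forces p2 = False.
  then (p2 OR p5) forces p5 = True.
Set p3 = False.
Set p4 = False.
All clauses satisfied.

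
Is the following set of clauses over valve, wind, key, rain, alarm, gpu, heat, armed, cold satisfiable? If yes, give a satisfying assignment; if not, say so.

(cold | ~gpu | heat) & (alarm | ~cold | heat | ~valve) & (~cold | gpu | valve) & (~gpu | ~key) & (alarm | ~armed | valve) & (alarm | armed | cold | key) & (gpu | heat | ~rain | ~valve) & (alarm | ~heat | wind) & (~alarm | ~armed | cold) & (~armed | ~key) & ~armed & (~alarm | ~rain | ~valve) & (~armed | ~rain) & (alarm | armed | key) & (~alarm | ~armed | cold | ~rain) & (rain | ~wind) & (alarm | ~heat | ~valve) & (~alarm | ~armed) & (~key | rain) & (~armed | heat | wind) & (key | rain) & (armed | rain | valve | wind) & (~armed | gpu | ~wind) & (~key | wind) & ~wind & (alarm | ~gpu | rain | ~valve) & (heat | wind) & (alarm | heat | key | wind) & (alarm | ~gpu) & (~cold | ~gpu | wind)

Unit clause (~armed) forces armed = False.
Unit clause (~wind) forces wind = False.
In (heat | wind) only heat is left, so heat = True.
In (alarm | ~heat | wind) only alarm is left, so alarm = True.
In (~key | wind) only ~key is left, so key = False.
In (key | rain) only rain is left, so rain = True.
In (~alarm | ~rain | ~valve) only ~valve is left, so valve = False.
Set gpu = False.
  then (~cold | gpu | valve) forces cold = False.
All clauses satisfied.

valve = False, wind = False, key = False, rain = True, alarm = True, gpu = False, heat = True, armed = False, cold = False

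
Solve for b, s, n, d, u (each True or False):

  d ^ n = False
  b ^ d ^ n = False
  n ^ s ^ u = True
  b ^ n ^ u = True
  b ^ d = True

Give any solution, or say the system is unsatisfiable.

b = False, s = False, n = True, d = True, u = False

d ^ n = T ^ T = False ✓
b ^ d ^ n = F ^ T ^ T = False ✓
n ^ s ^ u = T ^ F ^ F = True ✓
b ^ n ^ u = F ^ T ^ F = True ✓
b ^ d = F ^ T = True ✓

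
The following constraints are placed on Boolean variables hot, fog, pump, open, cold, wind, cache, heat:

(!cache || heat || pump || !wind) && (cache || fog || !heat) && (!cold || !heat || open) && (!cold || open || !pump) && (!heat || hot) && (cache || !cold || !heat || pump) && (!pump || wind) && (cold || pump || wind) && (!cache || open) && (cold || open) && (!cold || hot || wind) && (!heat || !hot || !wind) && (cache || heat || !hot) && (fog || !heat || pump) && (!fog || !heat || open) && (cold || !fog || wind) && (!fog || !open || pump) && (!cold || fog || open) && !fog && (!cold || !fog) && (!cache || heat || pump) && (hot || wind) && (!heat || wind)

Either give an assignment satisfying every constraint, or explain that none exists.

Unit clause (!fog) forces fog = False.
Set hot = False.
  then (!heat || hot) forces heat = False.
  then (hot || wind) forces wind = True.
Set pump = True.
Set open = True.
Set cold = True.
Set cache = False.
All clauses satisfied.

hot = False, fog = False, pump = True, open = True, cold = True, wind = True, cache = False, heat = False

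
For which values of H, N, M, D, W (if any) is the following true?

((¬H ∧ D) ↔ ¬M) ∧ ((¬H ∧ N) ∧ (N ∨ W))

H = False; N = True; M = True; D = False; W = False

  (¬H ∧ D) ↔ ¬M = True
    ¬H ∧ D = False
      ¬H = True
    ¬M = False
  (¬H ∧ N) ∧ (N ∨ W) = True
    ¬H ∧ N = True
      ¬H = True
    N ∨ W = True
Both conjuncts True, so the formula holds.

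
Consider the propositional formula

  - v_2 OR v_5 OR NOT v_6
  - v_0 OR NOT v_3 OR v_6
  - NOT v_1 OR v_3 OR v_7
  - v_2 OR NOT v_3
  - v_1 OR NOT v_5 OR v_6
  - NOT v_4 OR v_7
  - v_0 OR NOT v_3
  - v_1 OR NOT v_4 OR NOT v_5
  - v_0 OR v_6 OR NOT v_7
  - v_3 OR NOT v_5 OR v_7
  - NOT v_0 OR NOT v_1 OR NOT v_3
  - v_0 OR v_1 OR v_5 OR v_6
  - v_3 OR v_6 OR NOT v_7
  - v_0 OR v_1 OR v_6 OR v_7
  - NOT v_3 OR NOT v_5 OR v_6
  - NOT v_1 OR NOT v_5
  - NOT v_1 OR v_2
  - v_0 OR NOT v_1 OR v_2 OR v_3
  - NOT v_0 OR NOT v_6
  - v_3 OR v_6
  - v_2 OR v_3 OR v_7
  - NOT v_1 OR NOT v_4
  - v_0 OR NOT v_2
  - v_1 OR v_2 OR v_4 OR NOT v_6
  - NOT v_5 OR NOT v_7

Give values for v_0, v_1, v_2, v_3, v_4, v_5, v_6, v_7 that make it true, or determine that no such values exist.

v_0 = True; v_1 = False; v_2 = True; v_3 = True; v_4 = False; v_5 = False; v_6 = False; v_7 = True

Set v_0 = True.
  then (NOT v_0 OR NOT v_6) forces v_6 = False.
  then (v_3 OR v_6) forces v_3 = True.
  then (v_2 OR NOT v_3) forces v_2 = True.
  then (NOT v_0 OR NOT v_1 OR NOT v_3) forces v_1 = False.
  then (NOT v_3 OR NOT v_5 OR v_6) forces v_5 = False.
Set v_4 = False.
Set v_7 = True.
All clauses satisfied.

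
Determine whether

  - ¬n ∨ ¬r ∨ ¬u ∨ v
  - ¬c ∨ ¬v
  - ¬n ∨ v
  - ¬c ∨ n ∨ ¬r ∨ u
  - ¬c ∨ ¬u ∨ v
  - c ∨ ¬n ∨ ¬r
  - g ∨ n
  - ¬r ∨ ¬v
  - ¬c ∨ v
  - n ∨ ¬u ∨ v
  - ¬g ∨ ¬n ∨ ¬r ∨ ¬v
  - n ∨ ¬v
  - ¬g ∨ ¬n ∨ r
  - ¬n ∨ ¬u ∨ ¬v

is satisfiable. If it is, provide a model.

v = False, g = True, u = False, c = False, r = True, n = False

Set v = False.
  then (¬n ∨ v) forces n = False.
  then (g ∨ n) forces g = True.
  then (¬c ∨ v) forces c = False.
  then (n ∨ ¬u ∨ v) forces u = False.
Set r = True.
All clauses satisfied.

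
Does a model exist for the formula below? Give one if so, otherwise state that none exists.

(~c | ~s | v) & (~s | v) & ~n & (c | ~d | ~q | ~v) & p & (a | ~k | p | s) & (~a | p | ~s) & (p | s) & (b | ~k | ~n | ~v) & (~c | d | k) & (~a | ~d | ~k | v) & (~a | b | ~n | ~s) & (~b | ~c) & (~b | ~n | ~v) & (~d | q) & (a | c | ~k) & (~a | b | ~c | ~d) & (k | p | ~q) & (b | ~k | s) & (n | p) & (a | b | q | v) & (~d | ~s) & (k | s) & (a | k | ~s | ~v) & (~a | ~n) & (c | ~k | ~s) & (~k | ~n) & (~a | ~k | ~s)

Unit clause (~n) forces n = False.
Unit clause (p) forces p = True.
Set b = True.
  then (~b | ~c) forces c = False.
Set q = False.
  then (~d | q) forces d = False.
Set k = True.
  then (a | c | ~k) forces a = True.
  then (c | ~k | ~s) forces s = False.
Set v = False.
All clauses satisfied.

b = True, q = False, k = True, s = False, p = True, n = False, d = False, a = True, v = False, c = False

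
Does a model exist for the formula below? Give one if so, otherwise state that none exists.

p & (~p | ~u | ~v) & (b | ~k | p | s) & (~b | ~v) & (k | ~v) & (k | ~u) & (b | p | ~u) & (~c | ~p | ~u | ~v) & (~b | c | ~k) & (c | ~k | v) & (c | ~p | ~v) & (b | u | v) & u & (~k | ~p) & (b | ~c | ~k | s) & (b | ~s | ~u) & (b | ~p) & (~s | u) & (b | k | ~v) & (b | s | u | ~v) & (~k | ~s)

Unsatisfiable — no assignment works.

Case u = True:
  (p) forces p = True.
  (~p | ~u | ~v) forces v = False.
  (k | ~u) forces k = True.
  Clause (~k | ~p) is falsified — contradiction.
Case u = False:
  Clause (u) is falsified — contradiction.
Both cases fail, so the formula is unsatisfiable.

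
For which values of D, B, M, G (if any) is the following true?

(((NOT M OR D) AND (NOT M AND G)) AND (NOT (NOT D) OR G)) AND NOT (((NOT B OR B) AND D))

D: False, B: False, M: False, G: True

  ((NOT M OR D) AND (NOT M AND G)) AND (NOT (NOT D) OR G) = True
    (NOT M OR D) AND (NOT M AND G) = True
      NOT M OR D = True
        NOT M = True
      NOT M AND G = True
        NOT M = True
    NOT (NOT D) OR G = True
      NOT (NOT D) = False
        NOT D = True
  NOT (((NOT B OR B) AND D)) = True
    (NOT B OR B) AND D = False
      NOT B OR B = True
        NOT B = True
Both conjuncts True, so the formula holds.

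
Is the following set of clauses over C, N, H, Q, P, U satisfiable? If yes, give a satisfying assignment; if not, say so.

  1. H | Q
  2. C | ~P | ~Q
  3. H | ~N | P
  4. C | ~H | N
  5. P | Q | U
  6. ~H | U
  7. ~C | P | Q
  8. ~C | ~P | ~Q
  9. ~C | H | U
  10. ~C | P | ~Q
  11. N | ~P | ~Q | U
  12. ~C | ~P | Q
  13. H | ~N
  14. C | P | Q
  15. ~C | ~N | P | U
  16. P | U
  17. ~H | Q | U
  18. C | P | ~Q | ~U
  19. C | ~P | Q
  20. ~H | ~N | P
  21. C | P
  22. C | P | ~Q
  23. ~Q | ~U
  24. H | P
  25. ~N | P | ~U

No satisfying assignment exists.

Case C = True:
  If P = True:
    (~C | ~P | ~Q) forces Q = False.
    clause (~C | ~P | Q) is falsified.
  If P = False:
    (~C | P | Q) forces Q = True.
    clause (~C | P | ~Q) is falsified.
  Every sub-case reaches a contradiction.
Case C = False:
  (C | P) forces P = True.
  (C | ~P | ~Q) forces Q = False.
  Clause (C | ~P | Q) is falsified — contradiction.
Both cases fail, so the formula is unsatisfiable.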